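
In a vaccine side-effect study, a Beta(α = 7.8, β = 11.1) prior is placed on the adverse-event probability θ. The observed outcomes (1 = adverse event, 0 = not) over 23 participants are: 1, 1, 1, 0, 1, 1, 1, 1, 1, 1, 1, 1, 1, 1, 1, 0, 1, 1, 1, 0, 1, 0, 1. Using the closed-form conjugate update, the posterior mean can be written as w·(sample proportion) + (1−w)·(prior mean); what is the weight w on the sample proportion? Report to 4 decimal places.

0.5489

The Beta prior is conjugate to a Binomial/Bernoulli likelihood; the update adds successes to α and failures to β.
Posterior mean = (α₀+k)/(α₀+β₀+n) = [n/(α₀+β₀+n)]·(k/n) + [(α₀+β₀)/(α₀+β₀+n)]·α₀/(α₀+β₀), so only n and the prior enter the weight.
The weight on the data is w = n/(α₀+β₀+n) = 23/(7.8+11.1+23) = 23/41.9 = 0.5489.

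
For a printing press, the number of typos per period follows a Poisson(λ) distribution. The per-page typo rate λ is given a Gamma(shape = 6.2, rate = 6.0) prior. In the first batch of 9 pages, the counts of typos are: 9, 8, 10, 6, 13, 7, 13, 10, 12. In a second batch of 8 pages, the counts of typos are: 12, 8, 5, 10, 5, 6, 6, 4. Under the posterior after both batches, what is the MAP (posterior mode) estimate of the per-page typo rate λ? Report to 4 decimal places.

6.4870

With a Gamma(shape α, rate β) prior, the Poisson likelihood is conjugate: the posterior is Gamma(α + ΣXᵢ, β + n).
Batch 1: sum of counts S = 88 over n = 9 pages.
After batch 1: Gamma(α+S, β+n) = Gamma(6.2+88, 6.0+9) = Gamma(94.2, 15.0).
Batch 2: sum of counts S = 56 over n = 8 pages.
After batch 2: Gamma(α+S, β+n) = Gamma(94.2+56, 15.0+8) = Gamma(150.2, 23.0).
Mode of Gamma(α,β) for α≥1 is (α−1)/β = 149.2/23.0 = 6.4870.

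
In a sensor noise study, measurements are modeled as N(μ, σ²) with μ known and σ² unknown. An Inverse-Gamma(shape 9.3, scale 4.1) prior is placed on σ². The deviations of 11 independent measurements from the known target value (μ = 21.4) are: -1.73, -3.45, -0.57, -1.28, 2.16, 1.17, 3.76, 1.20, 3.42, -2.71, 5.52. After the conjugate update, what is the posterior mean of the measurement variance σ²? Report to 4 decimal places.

3.4848

With known mean μ and an Inverse-Gamma(α, β) prior on σ², the Normal likelihood is conjugate: posterior is Inv-Gamma(α + n/2, β + Σ(xᵢ−μ)²/2).
Σ(xᵢ−μ)² = (-1.73)² + (-3.45)² + (-0.57)² + (-1.28)² + (2.16)² + (1.17)² + (3.76)² + (1.20)² + (3.42)² + (-2.71)² + (5.52)² = 87.9817.
Posterior: Inv-Gamma(9.3 + 11/2, 4.1 + 87.9817/2) = Inv-Gamma(14.80, 48.09085).
E[σ²|data] = β/(α−1) = 48.09085/13.80 = 3.4848.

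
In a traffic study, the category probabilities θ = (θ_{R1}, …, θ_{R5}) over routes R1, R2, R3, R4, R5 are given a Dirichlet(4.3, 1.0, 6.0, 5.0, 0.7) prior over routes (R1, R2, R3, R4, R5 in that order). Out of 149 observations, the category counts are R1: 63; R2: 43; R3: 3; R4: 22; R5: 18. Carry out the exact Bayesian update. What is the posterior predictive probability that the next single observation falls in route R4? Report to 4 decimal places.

The Dirichlet prior is conjugate to the Multinomial likelihood: each posterior αⱼ = prior αⱼ + observed count nⱼ.
Posterior concentration: (67.3, 44.0, 9.0, 27.0, 18.7), total = 166.0.
P(next = R4 | data) = α_{R4}/Σα = 0.1627.

0.1627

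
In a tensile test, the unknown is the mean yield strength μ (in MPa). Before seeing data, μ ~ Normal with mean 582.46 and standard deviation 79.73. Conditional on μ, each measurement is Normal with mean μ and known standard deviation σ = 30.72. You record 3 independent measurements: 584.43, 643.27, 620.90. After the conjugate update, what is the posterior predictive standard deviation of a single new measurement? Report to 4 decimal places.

For Normal data with known variance σ², a Normal(μ₀, σ₀²) prior on μ is conjugate. Posterior precision = 1/σ₀² + n/σ²; posterior mean is the precision-weighted average of μ₀ and x̄.
σ₀² = 79.73² = 6356.8729, σ² = 30.72² = 943.7184; σ² + n·σ₀² = 943.7184 + 3·6356.8729 = 20014.3371.
Posterior precision = 1/σ₀² + n/σ² = 1/6356.8729 + 3/943.7184 = (σ² + n·σ₀²)/(σ₀²σ²) = 20014.3371/(6356.8729·943.7184); posterior variance σₙ² = σ₀²σ²/(σ² + n·σ₀²) = 6356.8729·943.7184/20014.3371 = 299.740026.
Predictive variance for one new observation = σₙ² + σ² = 6356.8729·943.7184/20014.3371 + 943.7184 = σ²·(σ₀² + 20014.3371)/20014.3371 = 943.7184·26371.21/20014.3371 = 1243.458426; SD = √(943.7184·26371.21/20014.3371) = 35.2627.

35.2627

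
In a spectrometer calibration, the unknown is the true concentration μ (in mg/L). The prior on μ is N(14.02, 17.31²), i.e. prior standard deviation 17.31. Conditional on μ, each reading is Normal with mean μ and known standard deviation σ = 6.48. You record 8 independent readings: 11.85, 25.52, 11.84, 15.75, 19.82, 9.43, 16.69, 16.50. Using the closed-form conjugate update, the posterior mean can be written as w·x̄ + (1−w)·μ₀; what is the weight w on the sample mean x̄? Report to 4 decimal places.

For Normal data with known variance σ², a Normal(μ₀, σ₀²) prior on μ is conjugate. Posterior precision = 1/σ₀² + n/σ²; posterior mean is the precision-weighted average of μ₀ and x̄.
σ₀² = 17.31² = 299.6361, σ² = 6.48² = 41.9904. Prior precision 1/σ₀² = 1/299.6361; data precision n/σ² = 8/41.9904.
w = (n/σ²)/(1/σ₀² + n/σ²) = n·σ₀²/(σ² + n·σ₀²) = 8·299.6361/(41.9904 + 8·299.6361) = 2397.0888/2439.0792 = 0.9828.

0.9828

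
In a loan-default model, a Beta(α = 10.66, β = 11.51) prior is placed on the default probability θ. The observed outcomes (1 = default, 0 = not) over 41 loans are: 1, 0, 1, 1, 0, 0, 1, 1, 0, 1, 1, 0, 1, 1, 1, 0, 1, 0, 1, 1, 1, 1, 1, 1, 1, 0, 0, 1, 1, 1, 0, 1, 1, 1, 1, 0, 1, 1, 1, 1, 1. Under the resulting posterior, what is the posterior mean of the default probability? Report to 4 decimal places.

The Beta prior is conjugate to a Binomial/Bernoulli likelihood; the update adds successes to α and failures to β.
Posterior: Beta(α+k, β+n−k) = Beta(10.66+30, 11.51+11) = Beta(40.66, 22.51).
Posterior mean = α/(α+β) = 40.66/63.17 = 0.6437.

0.6437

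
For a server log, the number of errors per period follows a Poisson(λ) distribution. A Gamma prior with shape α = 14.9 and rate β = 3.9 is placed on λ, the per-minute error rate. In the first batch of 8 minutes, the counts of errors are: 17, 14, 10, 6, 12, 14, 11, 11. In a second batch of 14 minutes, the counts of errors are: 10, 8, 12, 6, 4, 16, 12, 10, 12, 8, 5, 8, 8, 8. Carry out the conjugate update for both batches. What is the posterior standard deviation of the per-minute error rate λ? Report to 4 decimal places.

0.5943

With a Gamma(shape α, rate β) prior, the Poisson likelihood is conjugate: the posterior is Gamma(α + ΣXᵢ, β + n).
Batch 1: sum of counts S = 95 over n = 8 minutes.
After batch 1: Gamma(α+S, β+n) = Gamma(14.9+95, 3.9+8) = Gamma(109.9, 11.9).
Batch 2: sum of counts S = 127 over n = 14 minutes.
After batch 2: Gamma(α+S, β+n) = Gamma(109.9+127, 11.9+14) = Gamma(236.9, 25.9).
SD = √α/β = √236.9/25.9 = 0.5943.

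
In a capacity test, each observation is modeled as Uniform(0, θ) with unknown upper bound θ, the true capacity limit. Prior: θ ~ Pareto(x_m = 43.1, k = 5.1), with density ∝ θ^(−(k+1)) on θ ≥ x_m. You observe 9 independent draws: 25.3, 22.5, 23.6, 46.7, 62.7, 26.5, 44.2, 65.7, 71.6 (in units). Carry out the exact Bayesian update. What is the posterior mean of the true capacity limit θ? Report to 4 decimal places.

A Pareto(scale x_m, shape k) prior on the upper bound θ of Uniform(0, θ) is conjugate: posterior is Pareto(max(x_m, max xᵢ), k + n).
Sample maximum = 71.6; prior scale x_m = 43.1 → posterior scale = max = 71.6.
Posterior shape = 5.1 + 9 = 14.1.
E[θ|data] = k·x_m/(k−1) = 14.1·71.6/13.1 = 77.0656.

77.0656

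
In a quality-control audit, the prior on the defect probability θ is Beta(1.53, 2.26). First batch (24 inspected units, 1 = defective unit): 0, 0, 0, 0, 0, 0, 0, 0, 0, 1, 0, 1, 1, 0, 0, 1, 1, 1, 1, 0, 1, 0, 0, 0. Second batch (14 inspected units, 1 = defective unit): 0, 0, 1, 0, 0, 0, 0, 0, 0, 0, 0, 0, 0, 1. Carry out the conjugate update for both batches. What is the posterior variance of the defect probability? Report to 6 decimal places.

The Beta prior is conjugate to a Binomial/Bernoulli likelihood; the update adds successes to α and failures to β.
After batch 1: Beta(1.53+8, 2.26+16) = Beta(9.53, 18.26).
After batch 2: Beta(9.53+2, 18.26+12) = Beta(11.53, 30.26).
Var = αβ/((α+β)²(α+β+1)) = 11.53·30.26/(41.79²·42.79) = 0.004669.

0.004669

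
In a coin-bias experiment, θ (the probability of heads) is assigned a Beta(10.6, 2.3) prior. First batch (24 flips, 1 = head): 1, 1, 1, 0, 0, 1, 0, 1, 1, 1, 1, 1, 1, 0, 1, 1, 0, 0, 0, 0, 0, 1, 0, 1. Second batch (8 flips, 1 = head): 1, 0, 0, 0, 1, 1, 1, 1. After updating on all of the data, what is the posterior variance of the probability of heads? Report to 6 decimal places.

0.004894

The Beta prior is conjugate to a Binomial/Bernoulli likelihood; the update adds successes to α and failures to β.
After batch 1: Beta(10.6+14, 2.3+10) = Beta(24.6, 12.3).
After batch 2: Beta(24.6+5, 12.3+3) = Beta(29.6, 15.3).
Var = αβ/((α+β)²(α+β+1)) = 29.6·15.3/(44.9²·45.9) = 0.004894.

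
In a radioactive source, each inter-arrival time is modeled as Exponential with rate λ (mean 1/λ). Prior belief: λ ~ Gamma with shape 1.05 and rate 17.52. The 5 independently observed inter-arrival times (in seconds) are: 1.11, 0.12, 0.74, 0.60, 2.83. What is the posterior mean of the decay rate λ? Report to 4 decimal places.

0.2640

With a Gamma(shape α, rate β) prior on the exponential rate λ, the posterior after n observations with total T = Σxᵢ is Gamma(α+n, β+T).
Sum of observations T = 5.40 seconds; n = 5.
Posterior: Gamma(1.05+5, 17.52+5.40) = Gamma(6.05, 22.92).
Posterior mean of λ = α/β = 6.05/22.92 = 0.2640.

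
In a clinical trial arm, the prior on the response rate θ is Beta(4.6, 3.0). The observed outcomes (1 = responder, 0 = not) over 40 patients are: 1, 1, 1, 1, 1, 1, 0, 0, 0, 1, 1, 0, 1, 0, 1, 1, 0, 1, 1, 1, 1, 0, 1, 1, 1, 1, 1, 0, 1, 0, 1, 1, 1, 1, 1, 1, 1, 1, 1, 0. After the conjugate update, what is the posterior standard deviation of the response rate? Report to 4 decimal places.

0.0639

The Beta prior is conjugate to a Binomial/Bernoulli likelihood; the update adds successes to α and failures to β.
Posterior: Beta(α+k, β+n−k) = Beta(4.6+30, 3.0+10) = Beta(34.6, 13.0).
Var = αβ/((α+β)²(α+β+1)) = 34.6·13.0/(47.6²·48.6) = 0.00408479; SD = √0.00408479 = 0.0639.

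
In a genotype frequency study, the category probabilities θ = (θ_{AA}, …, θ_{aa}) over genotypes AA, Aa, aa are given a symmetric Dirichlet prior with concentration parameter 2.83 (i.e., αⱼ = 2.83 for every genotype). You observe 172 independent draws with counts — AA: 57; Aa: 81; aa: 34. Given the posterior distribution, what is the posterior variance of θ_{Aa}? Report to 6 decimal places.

The Dirichlet prior is conjugate to the Multinomial likelihood: each posterior αⱼ = prior αⱼ + observed count nⱼ.
Posterior concentration: (59.83, 83.83, 36.83), total = 180.49.
Var[θ_j] = α_j(Σα−α_j)/((Σα)²(Σα+1)) = 83.83·96.66/(180.49²·181.49) = 0.001371.

0.001371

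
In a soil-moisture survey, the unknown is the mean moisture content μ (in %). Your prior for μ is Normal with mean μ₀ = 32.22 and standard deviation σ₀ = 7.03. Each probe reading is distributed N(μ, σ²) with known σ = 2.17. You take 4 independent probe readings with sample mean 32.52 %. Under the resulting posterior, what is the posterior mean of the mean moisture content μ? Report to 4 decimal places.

For Normal data with known variance σ², a Normal(μ₀, σ₀²) prior on μ is conjugate. Posterior precision = 1/σ₀² + n/σ²; posterior mean is the precision-weighted average of μ₀ and x̄.
n·x̄ = 4·32.52 = 130.08.
σ₀² = 7.03² = 49.4209, σ² = 2.17² = 4.7089; σ² + n·σ₀² = 4.7089 + 4·49.4209 = 202.3925.
Posterior mean = (μ₀/σ₀² + n·x̄/σ²)/(1/σ₀² + n/σ²) = (σ²·μ₀ + σ₀²·n·x̄)/(σ² + n·σ₀²) = (4.7089·32.22 + 49.4209·130.08)/202.3925 = 6580.39143/202.3925 = 32.5130.

32.5130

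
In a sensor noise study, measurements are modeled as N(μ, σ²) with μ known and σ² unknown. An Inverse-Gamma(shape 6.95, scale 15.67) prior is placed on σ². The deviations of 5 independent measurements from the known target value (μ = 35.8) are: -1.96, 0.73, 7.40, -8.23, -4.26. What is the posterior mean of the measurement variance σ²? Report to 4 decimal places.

With known mean μ and an Inverse-Gamma(α, β) prior on σ², the Normal likelihood is conjugate: posterior is Inv-Gamma(α + n/2, β + Σ(xᵢ−μ)²/2).
Σ(xᵢ−μ)² = (-1.96)² + (0.73)² + (7.40)² + (-8.23)² + (-4.26)² = 145.0150.
Posterior: Inv-Gamma(6.95 + 5/2, 15.67 + 145.0150/2) = Inv-Gamma(9.45, 88.17750).
E[σ²|data] = β/(α−1) = 88.17750/8.45 = 10.4352.

10.4352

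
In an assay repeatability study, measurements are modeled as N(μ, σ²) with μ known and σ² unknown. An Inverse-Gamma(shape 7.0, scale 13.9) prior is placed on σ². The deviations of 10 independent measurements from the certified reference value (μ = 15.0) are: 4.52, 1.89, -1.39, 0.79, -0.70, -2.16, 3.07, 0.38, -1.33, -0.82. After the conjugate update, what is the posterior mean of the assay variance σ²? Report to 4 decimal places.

With known mean μ and an Inverse-Gamma(α, β) prior on σ², the Normal likelihood is conjugate: posterior is Inv-Gamma(α + n/2, β + Σ(xᵢ−μ)²/2).
Σ(xᵢ−μ)² = (4.52)² + (1.89)² + (-1.39)² + (0.79)² + (-0.70)² + (-2.16)² + (3.07)² + (0.38)² + (-1.33)² + (-0.82)² = 43.7249.
Posterior: Inv-Gamma(7.0 + 10/2, 13.9 + 43.7249/2) = Inv-Gamma(12.00, 35.76245).
E[σ²|data] = β/(α−1) = 35.76245/11.00 = 3.2511.

3.2511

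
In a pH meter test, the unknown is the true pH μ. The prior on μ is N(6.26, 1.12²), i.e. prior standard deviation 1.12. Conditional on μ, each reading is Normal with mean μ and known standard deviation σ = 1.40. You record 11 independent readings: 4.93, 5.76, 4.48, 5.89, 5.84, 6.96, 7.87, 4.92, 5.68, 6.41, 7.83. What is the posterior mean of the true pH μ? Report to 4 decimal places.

6.0777

For Normal data with known variance σ², a Normal(μ₀, σ₀²) prior on μ is conjugate. Posterior precision = 1/σ₀² + n/σ²; posterior mean is the precision-weighted average of μ₀ and x̄.
Σxᵢ = 4.93 + 5.76 + 4.48 + 5.89 + 5.84 + 6.96 + 7.87 + 4.92 + 5.68 + 6.41 + 7.83 = 66.57, so n·x̄ = 66.57.
σ₀² = 1.12² = 1.2544, σ² = 1.40² = 1.96; σ² + n·σ₀² = 1.96 + 11·1.2544 = 15.7584.
Posterior mean = (μ₀/σ₀² + n·x̄/σ²)/(1/σ₀² + n/σ²) = (σ²·μ₀ + σ₀²·n·x̄)/(σ² + n·σ₀²) = (1.96·6.26 + 1.2544·66.57)/15.7584 = 95.775008/15.7584 = 6.0777.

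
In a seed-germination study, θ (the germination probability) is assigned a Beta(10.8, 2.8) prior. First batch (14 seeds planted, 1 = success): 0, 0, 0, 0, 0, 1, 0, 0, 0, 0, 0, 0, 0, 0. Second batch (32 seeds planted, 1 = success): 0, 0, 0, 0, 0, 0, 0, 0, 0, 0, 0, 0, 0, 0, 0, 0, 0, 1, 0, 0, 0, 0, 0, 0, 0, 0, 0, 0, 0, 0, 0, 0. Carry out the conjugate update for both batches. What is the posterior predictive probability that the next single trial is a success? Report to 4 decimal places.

The Beta prior is conjugate to a Binomial/Bernoulli likelihood; the update adds successes to α and failures to β.
After batch 1: Beta(10.8+1, 2.8+13) = Beta(11.8, 15.8).
After batch 2: Beta(11.8+1, 15.8+31) = Beta(12.8, 46.8).
For a single future Bernoulli trial, P(success | data) = α/(α+β) = 0.2148.

0.2148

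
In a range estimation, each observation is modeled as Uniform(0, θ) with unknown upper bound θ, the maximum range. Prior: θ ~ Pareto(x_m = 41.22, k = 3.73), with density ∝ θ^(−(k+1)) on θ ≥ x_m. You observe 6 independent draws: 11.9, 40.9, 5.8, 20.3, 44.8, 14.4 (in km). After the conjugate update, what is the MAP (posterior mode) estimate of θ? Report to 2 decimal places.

44.80

A Pareto(scale x_m, shape k) prior on the upper bound θ of Uniform(0, θ) is conjugate: posterior is Pareto(max(x_m, max xᵢ), k + n).
Sample maximum = 44.8; prior scale x_m = 41.22 → posterior scale = max = 44.80.
Posterior shape = 3.73 + 6 = 9.73.
The Pareto density is decreasing on [x_m, ∞), so the mode is x_m = 44.80.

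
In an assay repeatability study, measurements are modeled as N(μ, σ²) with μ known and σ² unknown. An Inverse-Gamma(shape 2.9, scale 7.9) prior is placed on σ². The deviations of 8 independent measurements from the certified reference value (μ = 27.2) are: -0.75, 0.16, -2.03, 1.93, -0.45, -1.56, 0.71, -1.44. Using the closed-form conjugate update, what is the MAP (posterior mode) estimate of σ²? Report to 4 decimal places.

1.8638

With known mean μ and an Inverse-Gamma(α, β) prior on σ², the Normal likelihood is conjugate: posterior is Inv-Gamma(α + n/2, β + Σ(xᵢ−μ)²/2).
Σ(xᵢ−μ)² = (-0.75)² + (0.16)² + (-2.03)² + (1.93)² + (-0.45)² + (-1.56)² + (0.71)² + (-1.44)² = 13.6477.
Posterior: Inv-Gamma(2.9 + 8/2, 7.9 + 13.6477/2) = Inv-Gamma(6.90, 14.72385).
Mode = β/(α+1) = 14.72385/7.90 = 1.8638.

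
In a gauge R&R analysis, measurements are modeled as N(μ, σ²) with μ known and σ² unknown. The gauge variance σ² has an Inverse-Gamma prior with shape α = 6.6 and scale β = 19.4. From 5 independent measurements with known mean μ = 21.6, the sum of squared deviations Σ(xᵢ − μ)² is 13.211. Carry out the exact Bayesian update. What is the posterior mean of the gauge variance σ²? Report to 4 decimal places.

3.2106

With known mean μ and an Inverse-Gamma(α, β) prior on σ², the Normal likelihood is conjugate: posterior is Inv-Gamma(α + n/2, β + Σ(xᵢ−μ)²/2).
Posterior: Inv-Gamma(6.6 + 5/2, 19.4 + 13.211/2) = Inv-Gamma(9.10, 26.0055).
E[σ²|data] = β/(α−1) = 26.0055/8.10 = 3.2106.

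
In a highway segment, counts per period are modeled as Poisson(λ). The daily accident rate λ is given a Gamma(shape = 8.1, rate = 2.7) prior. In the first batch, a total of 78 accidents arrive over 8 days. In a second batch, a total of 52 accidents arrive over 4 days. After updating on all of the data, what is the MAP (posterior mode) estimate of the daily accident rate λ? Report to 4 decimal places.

9.3265

With a Gamma(shape α, rate β) prior, the Poisson likelihood is conjugate: the posterior is Gamma(α + ΣXᵢ, β + n).
After batch 1: Gamma(α+S, β+n) = Gamma(8.1+78, 2.7+8) = Gamma(86.1, 10.7).
After batch 2: Gamma(α+S, β+n) = Gamma(86.1+52, 10.7+4) = Gamma(138.1, 14.7).
Mode of Gamma(α,β) for α≥1 is (α−1)/β = 137.1/14.7 = 9.3265.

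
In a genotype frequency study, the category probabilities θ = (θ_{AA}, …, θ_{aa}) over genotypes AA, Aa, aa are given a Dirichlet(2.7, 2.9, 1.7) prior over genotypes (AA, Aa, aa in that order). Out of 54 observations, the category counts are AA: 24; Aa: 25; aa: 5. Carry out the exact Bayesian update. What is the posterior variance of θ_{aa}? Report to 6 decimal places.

The Dirichlet prior is conjugate to the Multinomial likelihood: each posterior αⱼ = prior αⱼ + observed count nⱼ.
Posterior concentration: (26.7, 27.9, 6.7), total = 61.3.
Var[θ_j] = α_j(Σα−α_j)/((Σα)²(Σα+1)) = 6.7·54.6/(61.3²·62.3) = 0.001563.

0.001563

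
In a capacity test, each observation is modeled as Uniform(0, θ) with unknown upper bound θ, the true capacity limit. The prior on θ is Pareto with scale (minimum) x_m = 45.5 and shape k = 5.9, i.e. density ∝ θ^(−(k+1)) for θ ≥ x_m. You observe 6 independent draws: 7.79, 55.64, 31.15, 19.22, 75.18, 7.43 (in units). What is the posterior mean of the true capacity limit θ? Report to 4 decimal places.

82.0772

A Pareto(scale x_m, shape k) prior on the upper bound θ of Uniform(0, θ) is conjugate: posterior is Pareto(max(x_m, max xᵢ), k + n).
Sample maximum = 75.18; prior scale x_m = 45.5 → posterior scale = max = 75.18.
Posterior shape = 5.9 + 6 = 11.9.
E[θ|data] = k·x_m/(k−1) = 11.9·75.18/10.9 = 82.0772.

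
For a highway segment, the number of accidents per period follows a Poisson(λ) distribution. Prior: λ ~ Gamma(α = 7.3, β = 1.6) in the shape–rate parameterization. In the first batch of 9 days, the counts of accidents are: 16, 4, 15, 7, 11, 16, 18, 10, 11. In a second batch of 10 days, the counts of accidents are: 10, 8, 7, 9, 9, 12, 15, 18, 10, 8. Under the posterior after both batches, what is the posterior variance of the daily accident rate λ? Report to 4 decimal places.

0.5215

With a Gamma(shape α, rate β) prior, the Poisson likelihood is conjugate: the posterior is Gamma(α + ΣXᵢ, β + n).
Batch 1: sum of counts S = 108 over n = 9 days.
After batch 1: Gamma(α+S, β+n) = Gamma(7.3+108, 1.6+9) = Gamma(115.3, 10.6).
Batch 2: sum of counts S = 106 over n = 10 days.
After batch 2: Gamma(α+S, β+n) = Gamma(115.3+106, 10.6+10) = Gamma(221.3, 20.6).
Var = α/β² = 221.3/20.6² = 0.5215.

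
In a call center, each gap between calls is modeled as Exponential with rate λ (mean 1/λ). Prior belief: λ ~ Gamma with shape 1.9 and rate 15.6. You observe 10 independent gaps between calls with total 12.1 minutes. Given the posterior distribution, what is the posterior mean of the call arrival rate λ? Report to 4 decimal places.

0.4296

With a Gamma(shape α, rate β) prior on the exponential rate λ, the posterior after n observations with total T = Σxᵢ is Gamma(α+n, β+T).
Posterior: Gamma(1.9+10, 15.6+12.1) = Gamma(11.9, 27.7).
Posterior mean of λ = α/β = 11.9/27.7 = 0.4296.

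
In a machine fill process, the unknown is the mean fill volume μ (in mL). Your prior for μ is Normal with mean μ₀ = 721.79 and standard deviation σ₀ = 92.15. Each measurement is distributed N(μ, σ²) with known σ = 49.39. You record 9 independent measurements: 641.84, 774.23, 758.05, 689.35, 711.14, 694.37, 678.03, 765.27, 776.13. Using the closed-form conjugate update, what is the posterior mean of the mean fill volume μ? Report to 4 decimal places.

For Normal data with known variance σ², a Normal(μ₀, σ₀²) prior on μ is conjugate. Posterior precision = 1/σ₀² + n/σ²; posterior mean is the precision-weighted average of μ₀ and x̄.
Σxᵢ = 641.84 + 774.23 + 758.05 + 689.35 + 711.14 + 694.37 + 678.03 + 765.27 + 776.13 = 6488.41, so n·x̄ = 6488.41.
σ₀² = 92.15² = 8491.6225, σ² = 49.39² = 2439.3721; σ² + n·σ₀² = 2439.3721 + 9·8491.6225 = 78863.9746.
Posterior mean = (μ₀/σ₀² + n·x̄/σ²)/(1/σ₀² + n/σ²) = (σ²·μ₀ + σ₀²·n·x̄)/(σ² + n·σ₀²) = (2439.3721·721.79 + 8491.6225·6488.41)/78863.9746 = 56857842.733284/78863.9746 = 720.9609.

720.9609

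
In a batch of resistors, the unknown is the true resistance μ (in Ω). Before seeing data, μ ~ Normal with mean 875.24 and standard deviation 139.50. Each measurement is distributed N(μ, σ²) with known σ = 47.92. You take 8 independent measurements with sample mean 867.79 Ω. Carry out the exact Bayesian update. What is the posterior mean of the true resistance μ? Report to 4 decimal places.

867.8983

For Normal data with known variance σ², a Normal(μ₀, σ₀²) prior on μ is conjugate. Posterior precision = 1/σ₀² + n/σ²; posterior mean is the precision-weighted average of μ₀ and x̄.
n·x̄ = 8·867.79 = 6942.32.
σ₀² = 139.50² = 19460.25, σ² = 47.92² = 2296.3264; σ² + n·σ₀² = 2296.3264 + 8·19460.25 = 157978.3264.
Posterior mean = (μ₀/σ₀² + n·x̄/σ²)/(1/σ₀² + n/σ²) = (σ²·μ₀ + σ₀²·n·x̄)/(σ² + n·σ₀²) = (2296.3264·875.24 + 19460.25·6942.32)/157978.3264 = 137109119.498336/157978.3264 = 867.8983.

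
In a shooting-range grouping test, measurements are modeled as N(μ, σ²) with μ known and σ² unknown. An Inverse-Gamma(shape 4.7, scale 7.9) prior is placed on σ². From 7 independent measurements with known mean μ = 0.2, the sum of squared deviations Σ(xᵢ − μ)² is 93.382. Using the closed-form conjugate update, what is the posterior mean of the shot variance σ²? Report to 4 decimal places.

7.5821

With known mean μ and an Inverse-Gamma(α, β) prior on σ², the Normal likelihood is conjugate: posterior is Inv-Gamma(α + n/2, β + Σ(xᵢ−μ)²/2).
Posterior: Inv-Gamma(4.7 + 7/2, 7.9 + 93.382/2) = Inv-Gamma(8.20, 54.5910).
E[σ²|data] = β/(α−1) = 54.5910/7.20 = 7.5821.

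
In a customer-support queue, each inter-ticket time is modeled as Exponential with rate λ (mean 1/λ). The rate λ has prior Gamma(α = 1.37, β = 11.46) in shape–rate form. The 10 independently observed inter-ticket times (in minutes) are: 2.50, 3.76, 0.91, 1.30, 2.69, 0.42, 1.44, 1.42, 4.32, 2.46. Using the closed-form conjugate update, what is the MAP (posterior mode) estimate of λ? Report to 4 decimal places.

0.3173

With a Gamma(shape α, rate β) prior on the exponential rate λ, the posterior after n observations with total T = Σxᵢ is Gamma(α+n, β+T).
Sum of observations T = 21.22 minutes; n = 10.
Posterior: Gamma(1.37+10, 11.46+21.22) = Gamma(11.37, 32.68).
Mode = (α−1)/β = 0.3173.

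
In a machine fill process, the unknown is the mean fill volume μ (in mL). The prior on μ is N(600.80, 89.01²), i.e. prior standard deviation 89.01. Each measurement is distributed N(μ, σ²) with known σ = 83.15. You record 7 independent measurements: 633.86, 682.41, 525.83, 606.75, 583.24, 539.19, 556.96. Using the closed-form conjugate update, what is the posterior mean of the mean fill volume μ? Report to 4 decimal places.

For Normal data with known variance σ², a Normal(μ₀, σ₀²) prior on μ is conjugate. Posterior precision = 1/σ₀² + n/σ²; posterior mean is the precision-weighted average of μ₀ and x̄.
Σxᵢ = 633.86 + 682.41 + 525.83 + 606.75 + 583.24 + 539.19 + 556.96 = 4128.24, so n·x̄ = 4128.24.
σ₀² = 89.01² = 7922.7801, σ² = 83.15² = 6913.9225; σ² + n·σ₀² = 6913.9225 + 7·7922.7801 = 62373.3832.
Posterior mean = (μ₀/σ₀² + n·x̄/σ²)/(1/σ₀² + n/σ²) = (σ²·μ₀ + σ₀²·n·x̄)/(σ² + n·σ₀²) = (6913.9225·600.80 + 7922.7801·4128.24)/62373.3832 = 36861022.358024/62373.3832 = 590.9736.

590.9736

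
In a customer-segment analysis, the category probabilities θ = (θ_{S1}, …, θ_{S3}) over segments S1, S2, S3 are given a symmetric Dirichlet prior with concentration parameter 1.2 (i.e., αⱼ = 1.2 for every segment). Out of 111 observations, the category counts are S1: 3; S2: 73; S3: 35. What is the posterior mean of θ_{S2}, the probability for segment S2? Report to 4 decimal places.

0.6475

The Dirichlet prior is conjugate to the Multinomial likelihood: each posterior αⱼ = prior αⱼ + observed count nⱼ.
Posterior concentration: (4.2, 74.2, 36.2), total = 114.6.
E[θ_{S2}|data] = α_{S2}/Σα = 74.2/114.6 = 0.6475.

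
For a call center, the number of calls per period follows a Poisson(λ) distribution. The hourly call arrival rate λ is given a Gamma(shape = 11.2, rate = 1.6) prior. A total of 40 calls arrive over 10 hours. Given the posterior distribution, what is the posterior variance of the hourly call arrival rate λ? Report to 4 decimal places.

0.3805

With a Gamma(shape α, rate β) prior, the Poisson likelihood is conjugate: the posterior is Gamma(α + ΣXᵢ, β + n).
Posterior: Gamma(α+S, β+n) = Gamma(11.2+40, 1.6+10) = Gamma(51.2, 11.6).
Var = α/β² = 51.2/11.6² = 0.3805.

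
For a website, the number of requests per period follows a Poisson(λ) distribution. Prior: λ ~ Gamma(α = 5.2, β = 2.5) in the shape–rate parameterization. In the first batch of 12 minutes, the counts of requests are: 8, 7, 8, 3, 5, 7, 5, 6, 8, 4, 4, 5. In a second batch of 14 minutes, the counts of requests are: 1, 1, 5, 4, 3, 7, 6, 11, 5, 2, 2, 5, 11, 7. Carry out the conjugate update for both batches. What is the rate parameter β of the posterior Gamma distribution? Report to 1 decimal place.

With a Gamma(shape α, rate β) prior, the Poisson likelihood is conjugate: the posterior is Gamma(α + ΣXᵢ, β + n).
Batch 1: sum of counts S = 70 over n = 12 minutes.
After batch 1: Gamma(α+S, β+n) = Gamma(5.2+70, 2.5+12) = Gamma(75.2, 14.5).
Batch 2: sum of counts S = 70 over n = 14 minutes.
After batch 2: Gamma(α+S, β+n) = Gamma(75.2+70, 14.5+14) = Gamma(145.2, 28.5).
Posterior β = 28.5.

28.5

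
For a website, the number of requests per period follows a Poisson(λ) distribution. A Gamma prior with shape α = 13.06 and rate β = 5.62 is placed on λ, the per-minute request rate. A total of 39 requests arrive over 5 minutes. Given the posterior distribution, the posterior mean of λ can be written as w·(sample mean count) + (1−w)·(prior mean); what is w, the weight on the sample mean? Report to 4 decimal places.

With a Gamma(shape α, rate β) prior, the Poisson likelihood is conjugate: the posterior is Gamma(α + ΣXᵢ, β + n).
Posterior mean = (α₀+S)/(β₀+n) = [n/(β₀+n)]·(S/n) + [β₀/(β₀+n)]·(α₀/β₀), so only n and β₀ enter the weight.
Weight on data w = n/(β₀+n) = 5/(5.62+5) = 5/10.62 = 0.4708.

0.4708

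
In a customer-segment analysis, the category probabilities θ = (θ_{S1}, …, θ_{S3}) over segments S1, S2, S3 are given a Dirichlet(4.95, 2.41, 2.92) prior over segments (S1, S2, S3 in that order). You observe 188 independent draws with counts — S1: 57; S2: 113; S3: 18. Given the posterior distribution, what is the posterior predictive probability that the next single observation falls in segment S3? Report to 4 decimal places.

0.1055

The Dirichlet prior is conjugate to the Multinomial likelihood: each posterior αⱼ = prior αⱼ + observed count nⱼ.
Posterior concentration: (61.95, 115.41, 20.92), total = 198.28.
P(next = S3 | data) = α_{S3}/Σα = 0.1055.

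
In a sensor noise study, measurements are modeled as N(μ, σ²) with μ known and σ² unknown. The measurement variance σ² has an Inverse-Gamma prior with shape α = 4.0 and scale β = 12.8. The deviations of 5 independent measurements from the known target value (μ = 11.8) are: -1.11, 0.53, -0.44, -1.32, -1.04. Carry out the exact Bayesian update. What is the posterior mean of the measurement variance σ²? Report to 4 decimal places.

With known mean μ and an Inverse-Gamma(α, β) prior on σ², the Normal likelihood is conjugate: posterior is Inv-Gamma(α + n/2, β + Σ(xᵢ−μ)²/2).
Σ(xᵢ−μ)² = (-1.11)² + (0.53)² + (-0.44)² + (-1.32)² + (-1.04)² = 4.5306.
Posterior: Inv-Gamma(4.0 + 5/2, 12.8 + 4.5306/2) = Inv-Gamma(6.50, 15.06530).
E[σ²|data] = β/(α−1) = 15.06530/5.50 = 2.7391.

2.7391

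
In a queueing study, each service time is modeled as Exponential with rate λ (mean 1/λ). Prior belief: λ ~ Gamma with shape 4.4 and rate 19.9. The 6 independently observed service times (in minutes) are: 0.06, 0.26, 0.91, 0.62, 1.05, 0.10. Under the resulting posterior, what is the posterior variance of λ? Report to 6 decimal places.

0.019832

With a Gamma(shape α, rate β) prior on the exponential rate λ, the posterior after n observations with total T = Σxᵢ is Gamma(α+n, β+T).
Sum of observations T = 3.00 minutes; n = 6.
Posterior: Gamma(4.4+6, 19.9+3.00) = Gamma(10.4, 22.90).
Var = α/β² = 0.019832.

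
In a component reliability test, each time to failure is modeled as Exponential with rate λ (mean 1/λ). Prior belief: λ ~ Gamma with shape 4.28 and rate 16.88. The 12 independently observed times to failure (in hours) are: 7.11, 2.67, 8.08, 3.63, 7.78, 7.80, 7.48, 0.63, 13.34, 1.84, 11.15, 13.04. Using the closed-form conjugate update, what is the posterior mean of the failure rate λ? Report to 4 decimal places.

0.1605

With a Gamma(shape α, rate β) prior on the exponential rate λ, the posterior after n observations with total T = Σxᵢ is Gamma(α+n, β+T).
Sum of observations T = 84.55 hours; n = 12.
Posterior: Gamma(4.28+12, 16.88+84.55) = Gamma(16.28, 101.43).
Posterior mean of λ = α/β = 16.28/101.43 = 0.1605.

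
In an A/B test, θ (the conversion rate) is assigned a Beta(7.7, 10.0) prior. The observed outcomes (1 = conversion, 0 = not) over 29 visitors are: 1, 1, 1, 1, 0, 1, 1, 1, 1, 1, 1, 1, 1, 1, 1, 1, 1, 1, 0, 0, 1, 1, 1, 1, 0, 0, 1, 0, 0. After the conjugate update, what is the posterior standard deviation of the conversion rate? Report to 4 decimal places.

The Beta prior is conjugate to a Binomial/Bernoulli likelihood; the update adds successes to α and failures to β.
Posterior: Beta(α+k, β+n−k) = Beta(7.7+22, 10.0+7) = Beta(29.7, 17.0).
Var = αβ/((α+β)²(α+β+1)) = 29.7·17.0/(46.7²·47.7) = 0.00485348; SD = √0.00485348 = 0.0697.

0.0697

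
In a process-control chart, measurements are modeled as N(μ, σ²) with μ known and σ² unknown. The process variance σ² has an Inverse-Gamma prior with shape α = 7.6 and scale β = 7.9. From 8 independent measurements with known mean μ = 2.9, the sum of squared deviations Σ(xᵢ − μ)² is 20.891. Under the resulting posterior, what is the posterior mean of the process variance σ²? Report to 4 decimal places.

1.7307

With known mean μ and an Inverse-Gamma(α, β) prior on σ², the Normal likelihood is conjugate: posterior is Inv-Gamma(α + n/2, β + Σ(xᵢ−μ)²/2).
Posterior: Inv-Gamma(7.6 + 8/2, 7.9 + 20.891/2) = Inv-Gamma(11.60, 18.3455).
E[σ²|data] = β/(α−1) = 18.3455/10.60 = 1.7307.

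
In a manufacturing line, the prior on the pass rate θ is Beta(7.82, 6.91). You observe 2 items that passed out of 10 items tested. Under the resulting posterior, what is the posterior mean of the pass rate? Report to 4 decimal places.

0.3971

The Beta prior is conjugate to a Binomial/Bernoulli likelihood; the update adds successes to α and failures to β.
Posterior: Beta(α+k, β+n−k) = Beta(7.82+2, 6.91+8) = Beta(9.82, 14.91).
Posterior mean = α/(α+β) = 9.82/24.73 = 0.3971.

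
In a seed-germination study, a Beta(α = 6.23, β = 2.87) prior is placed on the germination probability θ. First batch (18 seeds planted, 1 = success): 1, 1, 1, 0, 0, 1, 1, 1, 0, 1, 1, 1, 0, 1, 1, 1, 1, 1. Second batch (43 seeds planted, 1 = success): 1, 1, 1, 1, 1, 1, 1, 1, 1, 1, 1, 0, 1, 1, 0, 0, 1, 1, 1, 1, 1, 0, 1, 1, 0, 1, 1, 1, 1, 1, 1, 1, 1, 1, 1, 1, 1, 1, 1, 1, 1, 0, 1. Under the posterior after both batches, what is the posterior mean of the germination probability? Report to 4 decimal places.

The Beta prior is conjugate to a Binomial/Bernoulli likelihood; the update adds successes to α and failures to β.
After batch 1: Beta(6.23+14, 2.87+4) = Beta(20.23, 6.87).
After batch 2: Beta(20.23+37, 6.87+6) = Beta(57.23, 12.87).
Posterior mean = α/(α+β) = 57.23/70.10 = 0.8164.

0.8164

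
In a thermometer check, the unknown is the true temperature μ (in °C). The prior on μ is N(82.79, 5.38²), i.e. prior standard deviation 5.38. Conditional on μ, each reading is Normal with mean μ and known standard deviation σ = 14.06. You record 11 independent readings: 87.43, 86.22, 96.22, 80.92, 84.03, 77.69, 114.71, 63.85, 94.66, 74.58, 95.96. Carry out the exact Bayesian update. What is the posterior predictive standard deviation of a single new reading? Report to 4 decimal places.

For Normal data with known variance σ², a Normal(μ₀, σ₀²) prior on μ is conjugate. Posterior precision = 1/σ₀² + n/σ²; posterior mean is the precision-weighted average of μ₀ and x̄.
σ₀² = 5.38² = 28.9444, σ² = 14.06² = 197.6836; σ² + n·σ₀² = 197.6836 + 11·28.9444 = 516.072.
Posterior precision = 1/σ₀² + n/σ² = 1/28.9444 + 11/197.6836 = (σ² + n·σ₀²)/(σ₀²σ²) = 516.072/(28.9444·197.6836); posterior variance σₙ² = σ₀²σ²/(σ² + n·σ₀²) = 28.9444·197.6836/516.072 = 11.087277.
Predictive variance for one new observation = σₙ² + σ² = 28.9444·197.6836/516.072 + 197.6836 = σ²·(σ₀² + 516.072)/516.072 = 197.6836·545.0164/516.072 = 208.770877; SD = √(197.6836·545.0164/516.072) = 14.4489.

14.4489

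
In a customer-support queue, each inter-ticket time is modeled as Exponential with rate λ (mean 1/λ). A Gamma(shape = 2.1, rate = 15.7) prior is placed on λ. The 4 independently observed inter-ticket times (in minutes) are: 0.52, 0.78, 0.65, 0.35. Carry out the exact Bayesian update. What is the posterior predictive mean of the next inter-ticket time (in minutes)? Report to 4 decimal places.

3.5294

With a Gamma(shape α, rate β) prior on the exponential rate λ, the posterior after n observations with total T = Σxᵢ is Gamma(α+n, β+T).
Sum of observations T = 2.30 minutes; n = 4.
Posterior: Gamma(2.1+4, 15.7+2.30) = Gamma(6.1, 18.00).
The predictive distribution for the next observation is Lomax; its mean is β/(α−1) = 18.00/5.1 = 3.5294.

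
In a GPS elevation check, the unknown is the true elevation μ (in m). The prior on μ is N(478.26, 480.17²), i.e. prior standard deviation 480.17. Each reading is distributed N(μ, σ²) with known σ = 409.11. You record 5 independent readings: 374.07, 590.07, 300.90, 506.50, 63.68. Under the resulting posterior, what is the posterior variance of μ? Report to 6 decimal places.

For Normal data with known variance σ², a Normal(μ₀, σ₀²) prior on μ is conjugate. Posterior precision = 1/σ₀² + n/σ²; posterior mean is the precision-weighted average of μ₀ and x̄.
σ₀² = 480.17² = 230563.2289, σ² = 409.11² = 167370.9921; σ² + n·σ₀² = 167370.9921 + 5·230563.2289 = 1320187.1366.
Posterior precision = 1/σ₀² + n/σ² = 1/230563.2289 + 5/167370.9921 = (σ² + n·σ₀²)/(σ₀²σ²) = 1320187.1366/(230563.2289·167370.9921); posterior variance σₙ² = σ₀²σ²/(σ² + n·σ₀²) = 230563.2289·167370.9921/1320187.1366 = 29230.398701.

29230.398701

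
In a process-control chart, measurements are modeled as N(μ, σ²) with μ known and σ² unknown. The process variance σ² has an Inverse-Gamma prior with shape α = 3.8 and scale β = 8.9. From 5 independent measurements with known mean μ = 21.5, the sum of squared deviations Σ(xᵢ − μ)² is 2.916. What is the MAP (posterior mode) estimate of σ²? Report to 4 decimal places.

1.4189

With known mean μ and an Inverse-Gamma(α, β) prior on σ², the Normal likelihood is conjugate: posterior is Inv-Gamma(α + n/2, β + Σ(xᵢ−μ)²/2).
Posterior: Inv-Gamma(3.8 + 5/2, 8.9 + 2.916/2) = Inv-Gamma(6.30, 10.3580).
Mode = β/(α+1) = 10.3580/7.30 = 1.4189.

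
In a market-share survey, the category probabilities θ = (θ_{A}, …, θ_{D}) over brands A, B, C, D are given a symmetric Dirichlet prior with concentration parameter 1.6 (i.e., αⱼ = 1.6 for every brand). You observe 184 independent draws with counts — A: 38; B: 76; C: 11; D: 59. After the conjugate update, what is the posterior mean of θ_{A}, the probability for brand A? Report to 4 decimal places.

0.2080

The Dirichlet prior is conjugate to the Multinomial likelihood: each posterior αⱼ = prior αⱼ + observed count nⱼ.
Posterior concentration: (39.6, 77.6, 12.6, 60.6), total = 190.4.
E[θ_{A}|data] = α_{A}/Σα = 39.6/190.4 = 0.2080.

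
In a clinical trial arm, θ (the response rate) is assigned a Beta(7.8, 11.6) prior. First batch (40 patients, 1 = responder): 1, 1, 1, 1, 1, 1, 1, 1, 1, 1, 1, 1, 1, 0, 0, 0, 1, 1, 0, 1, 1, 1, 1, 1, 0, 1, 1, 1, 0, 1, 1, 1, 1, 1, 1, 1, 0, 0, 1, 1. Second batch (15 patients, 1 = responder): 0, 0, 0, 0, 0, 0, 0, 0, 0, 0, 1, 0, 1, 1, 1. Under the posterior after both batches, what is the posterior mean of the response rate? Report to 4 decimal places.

0.5887

The Beta prior is conjugate to a Binomial/Bernoulli likelihood; the update adds successes to α and failures to β.
After batch 1: Beta(7.8+32, 11.6+8) = Beta(39.8, 19.6).
After batch 2: Beta(39.8+4, 19.6+11) = Beta(43.8, 30.6).
Posterior mean = α/(α+β) = 43.8/74.4 = 0.5887.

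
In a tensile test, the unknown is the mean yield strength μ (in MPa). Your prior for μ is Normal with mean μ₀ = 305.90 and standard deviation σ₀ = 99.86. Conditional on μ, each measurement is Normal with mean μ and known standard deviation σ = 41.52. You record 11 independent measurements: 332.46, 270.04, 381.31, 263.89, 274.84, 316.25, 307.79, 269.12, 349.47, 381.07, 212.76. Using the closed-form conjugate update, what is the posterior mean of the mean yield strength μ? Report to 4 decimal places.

For Normal data with known variance σ², a Normal(μ₀, σ₀²) prior on μ is conjugate. Posterior precision = 1/σ₀² + n/σ²; posterior mean is the precision-weighted average of μ₀ and x̄.
Σxᵢ = 332.46 + 270.04 + 381.31 + 263.89 + 274.84 + 316.25 + 307.79 + 269.12 + 349.47 + 381.07 + 212.76 = 3359, so n·x̄ = 3359.
σ₀² = 99.86² = 9972.0196, σ² = 41.52² = 1723.9104; σ² + n·σ₀² = 1723.9104 + 11·9972.0196 = 111416.126.
Posterior mean = (μ₀/σ₀² + n·x̄/σ²)/(1/σ₀² + n/σ²) = (σ²·μ₀ + σ₀²·n·x̄)/(σ² + n·σ₀²) = (1723.9104·305.90 + 9972.0196·3359)/111416.126 = 34023358.02776/111416.126 = 305.3719.

305.3719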